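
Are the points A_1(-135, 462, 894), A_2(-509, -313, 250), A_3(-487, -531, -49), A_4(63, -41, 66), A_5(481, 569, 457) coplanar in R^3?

No

The plane through A_1, A_2, A_3 has normal n = A_1A_2 × A_1A_3 = (91333, -125994, 98582) and equation n·P = 17593125.
Checking the remaining points: n·A_4 = 17426145, n·A_5 = 17292561.
Since n·A_4 = 17426145 ≠ 17593125, A_4 is off the plane and the points are not all coplanar.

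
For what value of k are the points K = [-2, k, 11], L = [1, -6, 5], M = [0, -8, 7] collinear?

Collinearity requires KL × KM = 0; each component is linear in k.
The x-component gives (-2)k + (-24) = 0, so k = -12.
The remaining components then also vanish.

-12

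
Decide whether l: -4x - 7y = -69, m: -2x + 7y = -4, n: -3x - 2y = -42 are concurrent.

Lines aᵢx + bᵢy = cᵢ with pairwise distinct directions are concurrent exactly when det[aᵢ bᵢ cᵢ] = 0.
Here the determinant is -13.
Nonzero, so no common point exists.

No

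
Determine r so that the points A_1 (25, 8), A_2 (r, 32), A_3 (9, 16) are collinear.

The three points are collinear iff det[A_1A_2; A_1A_3] = 0.
This determinant is linear in r: (8)r + (184) = 0, so r = -23.

-23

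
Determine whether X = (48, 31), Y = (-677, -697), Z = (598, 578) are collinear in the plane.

XY = (-725, -728), XZ = (550, 547).
Twice the signed area of △XYZ is (-725)(547) − (-728)(550) = 3825.
The area is nonzero, so the three points are not collinear.

No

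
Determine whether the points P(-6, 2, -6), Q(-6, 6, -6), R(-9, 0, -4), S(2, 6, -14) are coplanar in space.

With P as base: PQ = (0, 4, 0), PR = (-3, -2, 2), PS = (8, 4, -8).
PR × PS = (8, -8, 4).
PQ · (PR × PS) = -32.
Since -32 ≠ 0, the four points are not coplanar.

No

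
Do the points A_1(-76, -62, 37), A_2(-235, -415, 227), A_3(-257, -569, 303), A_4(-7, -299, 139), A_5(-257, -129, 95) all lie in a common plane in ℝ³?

Yes

The plane through A_1, A_2, A_3 has normal n = A_1A_2 × A_1A_3 = (2432, 7904, 16720) and equation n·P = -56240.
Checking the remaining points: n·A_4 = -56240, n·A_5 = -56240.
All equal -56240, so all 5 points lie in one plane.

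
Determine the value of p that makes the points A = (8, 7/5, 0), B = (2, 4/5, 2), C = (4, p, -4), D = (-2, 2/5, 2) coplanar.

1

The points are coplanar iff AB · (AC × AD) = 0.
Expanding, this is linear in p: (8)p + (-8) = 0.
So p = 1.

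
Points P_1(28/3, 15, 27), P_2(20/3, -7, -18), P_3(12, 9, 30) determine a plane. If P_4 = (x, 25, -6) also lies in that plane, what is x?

-4/3

A normal to the plane is n = P_1P_2 × P_1P_3 = (-336, -112, 224/3).
P_4 lies in the plane iff n · P_1P_4 = 0.
This gives (-336)x + (-448) = 0, so x = -4/3.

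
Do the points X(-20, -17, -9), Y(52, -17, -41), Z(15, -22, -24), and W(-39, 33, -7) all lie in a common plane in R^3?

No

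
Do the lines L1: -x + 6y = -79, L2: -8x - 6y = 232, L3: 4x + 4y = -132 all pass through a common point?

The three lines meet at one point iff the augmented coefficient matrix [aᵢ bᵢ cᵢ] has rank < 3, i.e. its determinant vanishes.
Here the determinant is 0.
It vanishes, so the lines are concurrent at (-17, -16).

Yes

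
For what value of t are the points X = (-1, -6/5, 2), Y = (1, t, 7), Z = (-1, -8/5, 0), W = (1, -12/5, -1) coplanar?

Coplanarity ⇔ det[XY; XZ; XW] = 0.
Expanding, this is linear in t: (-4)t + (-16/5) = 0.
So t = -4/5.

-4/5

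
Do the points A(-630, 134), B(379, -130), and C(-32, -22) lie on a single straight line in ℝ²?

AB = (1009, -264), AC = (598, -156).
det[AB; AC] = (1009)(-156) − (-264)(598) = 468.
The determinant is nonzero, so they are not collinear.

No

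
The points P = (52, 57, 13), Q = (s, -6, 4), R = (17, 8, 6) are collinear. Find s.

7

Direction PR = (-35, -49, -7). From the y-coordinate of Q, the parameter along the line is τ = (-6 − 57)/(-49) = 9/7.
Then s = 52 + 9/7·(-35) = 7.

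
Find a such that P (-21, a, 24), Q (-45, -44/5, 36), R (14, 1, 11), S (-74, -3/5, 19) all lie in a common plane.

The points are coplanar iff PQ · (PR × PS) = 0.
Expanding, this is linear in a: (-1728)a + (-6912) = 0.
So a = -4.

-4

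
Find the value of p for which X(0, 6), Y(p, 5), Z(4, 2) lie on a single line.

Collinearity: (Y − X) must be parallel to (Z − X) = (4, -4).
Cross-multiplying the components: (p − 0)·(-4) = (-1)·(4).
Solving gives p = 1.

1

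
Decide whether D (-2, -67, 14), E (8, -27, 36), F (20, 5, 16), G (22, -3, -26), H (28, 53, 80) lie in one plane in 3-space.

The plane through D, E, F has normal n = DE × DF = (-1504, 464, -160) and equation n·P = -30320.
Checking the remaining points: n·G = -30320, n·H = -30320.
All equal -30320, so all 5 points lie in one plane.

Yes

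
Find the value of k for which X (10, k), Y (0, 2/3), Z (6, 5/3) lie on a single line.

7/3

Collinearity: (X − Y) must be parallel to (Z − Y) = (6, 1).
Cross-multiplying the components: (k − 2/3)·(6) = (10)·(1).
Solving gives k = 7/3.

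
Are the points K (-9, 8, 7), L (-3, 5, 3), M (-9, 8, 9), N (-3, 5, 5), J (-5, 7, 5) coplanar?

The plane through K, L, M has normal n = KL × KM = (-6, -12, 0) and equation n·P = -42.
Checking the remaining points: n·N = -42, n·J = -54.
Since n·J = -54 ≠ -42, J is off the plane and the points are not all coplanar.

No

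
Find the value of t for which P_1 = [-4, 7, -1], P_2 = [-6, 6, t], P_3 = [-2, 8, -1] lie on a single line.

-1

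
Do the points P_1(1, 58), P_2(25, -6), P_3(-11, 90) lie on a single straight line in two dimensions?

Yes

P_1P_2 = (24, -64), P_1P_3 = (-12, 32).
Twice the signed area of △P_1P_2P_3 is (24)(32) − (-64)(-12) = 0.
The triangle is degenerate (zero area), so the points are collinear.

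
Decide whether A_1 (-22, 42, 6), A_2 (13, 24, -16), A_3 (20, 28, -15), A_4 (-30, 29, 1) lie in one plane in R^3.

The four points are coplanar iff the 3×3 determinant with rows A_1A_2, A_1A_3, A_1A_4 is zero.
Rows: (35, -18, -22), (42, -14, -21), (-8, -13, -5).
Expanding along the first row: (35)(-203) − (-18)(-378) + (-22)(-658) = 567.
Nonzero ⇒ not coplanar.

No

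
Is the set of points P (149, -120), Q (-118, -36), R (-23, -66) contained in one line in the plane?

PQ = (-267, 84), PR = (-172, 54).
If collinear, PR would be a scalar multiple of PQ. But (-267)·(54) ≠ (84)·(-172) (difference 30), so they are not parallel; the points are not collinear.

No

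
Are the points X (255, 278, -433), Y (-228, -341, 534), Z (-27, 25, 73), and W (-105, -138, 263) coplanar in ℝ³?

The four points are coplanar iff the 3×3 determinant with rows XY, XZ, XW is zero.
Rows: (-483, -619, 967), (-282, -253, 506), (-360, -416, 696).
Expanding along the first row: (-483)(34408) − (-619)(-14112) + (967)(26232) = 11952.
Nonzero ⇒ not coplanar.

No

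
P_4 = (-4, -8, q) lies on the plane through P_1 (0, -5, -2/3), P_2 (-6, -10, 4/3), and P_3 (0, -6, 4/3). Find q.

0

Coplanarity requires P_1P_2 · (P_1P_3 × P_1P_4) = 0.
P_1P_2 = (-6, -5, 2), P_1P_3 = (0, -1, 2); the triple product is linear in q with coefficient 6 and constant term 0.
Setting it to zero: q = 0.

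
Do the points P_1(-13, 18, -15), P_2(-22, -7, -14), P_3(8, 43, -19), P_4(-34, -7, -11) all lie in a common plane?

Yes

A normal to the plane through P_1, P_2, P_3 is n = P_1P_2 × P_1P_3 = (75, -15, 300).
The plane has equation n·P = -5745. For P_4: n·P_4 = -5745.
Equal, so P_4 lies in the plane and all four are coplanar.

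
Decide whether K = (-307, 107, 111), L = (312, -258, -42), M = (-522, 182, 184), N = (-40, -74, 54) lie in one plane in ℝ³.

A normal to the plane through K, L, M is n = KL × KM = (-15170, -12292, -32050).
The plane has equation n·P = -215604. For N: n·N = -214292.
-214292 ≠ -215604, so N is off the plane.

No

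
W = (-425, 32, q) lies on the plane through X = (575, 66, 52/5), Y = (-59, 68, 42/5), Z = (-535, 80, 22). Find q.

The plane through X, Y, Z has equation (256/5)x + (47872/5)y − 6656z = 592128.
Substituting W: (-6656)q + (1423104/5) = 592128, so q = -231/5.

-231/5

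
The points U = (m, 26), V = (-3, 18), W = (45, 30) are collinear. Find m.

29

Collinearity: (U − V) must be parallel to (W − V) = (48, 12).
Cross-multiplying the components: (m − (-3))·(12) = (8)·(48).
Solving gives m = 29.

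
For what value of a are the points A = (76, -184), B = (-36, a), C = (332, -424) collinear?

-79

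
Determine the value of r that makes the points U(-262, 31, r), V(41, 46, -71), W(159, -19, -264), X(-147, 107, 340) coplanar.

867

The points are coplanar iff UV · (UW × UX) = 0.
Expanding, this is linear in r: (5022)r + (-4354074) = 0.
So r = 867.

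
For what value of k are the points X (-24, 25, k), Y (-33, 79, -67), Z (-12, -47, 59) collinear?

Collinearity requires XY × XZ = 0; each component is linear in k.
The x-component gives (-126)k + (-1638) = 0, so k = -13.
The remaining components then also vanish.

-13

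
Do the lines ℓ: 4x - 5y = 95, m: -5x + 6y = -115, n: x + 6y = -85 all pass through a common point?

Yes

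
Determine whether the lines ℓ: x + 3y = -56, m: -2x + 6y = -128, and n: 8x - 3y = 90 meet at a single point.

No

Intersecting ℓ and m: solving the 2×2 system gives (x, y) = (4, -20).
Substitute into n: (8)(4) + (-3)(-20) = 92.
But n requires 90 ≠ 92, so the three lines have no common point.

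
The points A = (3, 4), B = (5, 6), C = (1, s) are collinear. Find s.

Collinearity: (C − A) must be parallel to (B − A) = (2, 2).
Cross-multiplying the components: (s − 4)·(2) = (-2)·(2).
Solving gives s = 2.

2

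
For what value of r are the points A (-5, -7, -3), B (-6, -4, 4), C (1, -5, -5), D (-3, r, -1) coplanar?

-5

The points are coplanar iff AB · (AC × AD) = 0.
Expanding, this is linear in r: (40)r + (200) = 0.
So r = -5.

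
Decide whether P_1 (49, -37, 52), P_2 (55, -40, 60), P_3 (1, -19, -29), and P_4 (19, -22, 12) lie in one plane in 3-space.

Yes

With P_1 as base: P_1P_2 = (6, -3, 8), P_1P_3 = (-48, 18, -81), P_1P_4 = (-30, 15, -40).
P_1P_3 × P_1P_4 = (495, 510, -180).
P_1P_2 · (P_1P_3 × P_1P_4) = 0.
The scalar triple product vanishes, so the four points are coplanar.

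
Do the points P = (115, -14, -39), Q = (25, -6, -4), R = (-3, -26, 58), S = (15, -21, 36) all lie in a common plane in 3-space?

Yes

A normal to the plane through P, Q, R is n = PQ × PR = (1196, 4600, 2024).
The plane has equation n·X = -5796. For S: n·S = -5796.
Equal, so S lies in the plane and all four are coplanar.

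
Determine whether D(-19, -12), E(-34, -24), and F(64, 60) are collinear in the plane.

DE = (-15, -12), DF = (83, 72).
det[DE; DF] = (-15)(72) − (-12)(83) = -84.
The determinant is nonzero, so they are not collinear.

No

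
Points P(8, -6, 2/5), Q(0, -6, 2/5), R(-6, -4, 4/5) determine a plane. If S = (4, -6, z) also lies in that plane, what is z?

2/5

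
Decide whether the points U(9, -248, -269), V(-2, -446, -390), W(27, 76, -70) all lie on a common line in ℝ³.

No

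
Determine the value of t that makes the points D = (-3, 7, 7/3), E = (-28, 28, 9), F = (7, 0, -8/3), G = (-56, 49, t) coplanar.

62/3

Normal to plane DEF: n = (-175/3, -175/3, -35); plane equation n·P = -315.
Requiring n·G = -315: (-35)t + (1225/3) = -315.
So t = 62/3.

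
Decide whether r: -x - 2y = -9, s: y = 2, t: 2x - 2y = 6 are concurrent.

Intersecting r and s: solving the 2×2 system gives (x, y) = (5, 2).
Substitute into t: (2)(5) + (-2)(2) = 6.
This equals 6, so (5, 2) lies on all three lines and they are concurrent.

Yes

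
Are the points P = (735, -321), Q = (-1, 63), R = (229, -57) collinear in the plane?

Yes

PQ = (-736, 384), PR = (-506, 264).
det[PQ; PR] = (-736)(264) − (384)(-506) = 0.
The determinant is zero, so the points are collinear.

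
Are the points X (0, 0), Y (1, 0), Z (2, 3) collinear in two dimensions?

No

XY = (1, 0), XZ = (2, 3).
If collinear, XZ would be a scalar multiple of XY. But (1)·(3) ≠ (0)·(2) (difference 3), so they are not parallel; the points are not collinear.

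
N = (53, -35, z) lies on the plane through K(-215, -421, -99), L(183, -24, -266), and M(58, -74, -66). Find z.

Coplanarity requires KL · (KM × KN) = 0.
KL = (398, 397, -167), KM = (273, 347, 33); the triple product is linear in z with coefficient 29725 and constant term -683675.
Setting it to zero: z = 23.

23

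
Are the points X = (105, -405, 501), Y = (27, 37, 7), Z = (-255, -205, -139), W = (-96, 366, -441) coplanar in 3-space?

With X as base: XY = (-78, 442, -494), XZ = (-360, 200, -640), XW = (-201, 771, -942).
XZ × XW = (305040, -210480, -237360).
XY · (XZ × XW) = 430560.
Since 430560 ≠ 0, the four points are not coplanar.

No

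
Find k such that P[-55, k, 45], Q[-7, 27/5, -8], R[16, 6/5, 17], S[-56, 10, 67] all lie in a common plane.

53/5

Coplanarity ⇔ det[PQ; PR; PS] = 0.
Expanding, this is linear in k: (2950)k + (-31270) = 0.
So k = 53/5.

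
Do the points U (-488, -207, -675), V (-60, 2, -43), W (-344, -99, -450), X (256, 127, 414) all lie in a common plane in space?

Yes

A normal to the plane through U, V, W is n = UV × UW = (-21231, -5292, 16128).
The plane has equation n·P = 569772. For X: n·X = 569772.
Equal, so X lies in the plane and all four are coplanar.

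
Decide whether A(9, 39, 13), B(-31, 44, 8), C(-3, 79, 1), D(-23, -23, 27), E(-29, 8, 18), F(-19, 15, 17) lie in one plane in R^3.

Yes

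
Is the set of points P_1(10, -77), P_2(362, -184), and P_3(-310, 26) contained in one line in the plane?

No

P_1P_2 = (352, -107), P_1P_3 = (-320, 103).
If collinear, P_1P_3 would be a scalar multiple of P_1P_2. But (352)·(103) ≠ (-107)·(-320) (difference 2016), so they are not parallel; the points are not collinear.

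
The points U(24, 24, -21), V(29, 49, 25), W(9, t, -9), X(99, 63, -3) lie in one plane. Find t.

24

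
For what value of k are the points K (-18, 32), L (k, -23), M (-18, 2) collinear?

The three points are collinear iff det[KL; KM] = 0.
This determinant is linear in k: (-30)k + (-540) = 0, so k = -18.

-18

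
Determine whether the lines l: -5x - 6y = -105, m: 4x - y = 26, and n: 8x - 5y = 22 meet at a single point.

Lines aᵢx + bᵢy = cᵢ with pairwise distinct directions are concurrent exactly when det[aᵢ bᵢ cᵢ] = 0.
Here the determinant is 0.
It vanishes, so the lines are concurrent at (9, 10).

Yes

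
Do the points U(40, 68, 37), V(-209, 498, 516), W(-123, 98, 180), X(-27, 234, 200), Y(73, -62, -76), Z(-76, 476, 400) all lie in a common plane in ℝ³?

No

The plane through U, V, W has normal n = UV × UW = (47120, -42470, 62620) and equation n·P = 1313780.
Checking the remaining points: n·X = 1313780, n·Y = 1313780, n·Z = 1251160.
Since n·Z = 1251160 ≠ 1313780, Z is off the plane and the points are not all coplanar.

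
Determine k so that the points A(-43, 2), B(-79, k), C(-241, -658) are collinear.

-118

The three points are collinear iff det[AB; AC] = 0.
This determinant is linear in k: (198)k + (23364) = 0, so k = -118.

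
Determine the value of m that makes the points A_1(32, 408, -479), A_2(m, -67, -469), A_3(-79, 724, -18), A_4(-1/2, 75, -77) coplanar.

161/2

The points are coplanar iff A_1A_2 · (A_1A_3 × A_1A_4) = 0.
Expanding, this is linear in m: (280545)m + (-45167745/2) = 0.
So m = 161/2.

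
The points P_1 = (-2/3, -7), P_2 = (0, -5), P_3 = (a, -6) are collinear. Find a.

-1/3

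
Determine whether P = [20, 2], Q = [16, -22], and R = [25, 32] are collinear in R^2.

PQ = (-4, -24), PR = (5, 30).
det[PQ; PR] = (-4)(30) − (-24)(5) = 0.
The determinant is zero, so the points are collinear.

Yes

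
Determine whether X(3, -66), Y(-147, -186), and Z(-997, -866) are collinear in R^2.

Yes

XY = (-150, -120), XZ = (-1000, -800).
Checking proportionality: XZ = 20/3·XY, so the vectors are parallel and the points are collinear.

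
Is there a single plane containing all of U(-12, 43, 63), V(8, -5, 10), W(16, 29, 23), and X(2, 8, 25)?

With U as base: UV = (20, -48, -53), UW = (28, -14, -40), UX = (14, -35, -38).
UW × UX = (-868, 504, -784).
UV · (UW × UX) = 0.
The scalar triple product vanishes, so the four points are coplanar.

Yes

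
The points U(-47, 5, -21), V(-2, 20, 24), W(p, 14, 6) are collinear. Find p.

-20

Collinearity requires UV × UW = 0; each component is linear in p.
The y-component gives (45)p + (900) = 0, so p = -20.
The remaining components then also vanish.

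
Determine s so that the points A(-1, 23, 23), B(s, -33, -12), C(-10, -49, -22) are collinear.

-8

Collinearity requires AB × AC = 0; each component is linear in s.
The y-component gives (45)s + (360) = 0, so s = -8.
The remaining components then also vanish.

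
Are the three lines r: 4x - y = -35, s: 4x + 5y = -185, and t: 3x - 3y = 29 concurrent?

Intersecting r and s: solving the 2×2 system gives (x, y) = (-15, -25).
Substitute into t: (3)(-15) + (-3)(-25) = 30.
But t requires 29 ≠ 30, so the three lines have no common point.

No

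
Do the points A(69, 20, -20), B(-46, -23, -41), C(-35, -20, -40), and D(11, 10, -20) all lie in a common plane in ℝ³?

A normal to the plane through A, B, C is n = AB × AC = (20, -116, 128).
The plane has equation n·P = -3500. For D: n·D = -3500.
Equal, so D lies in the plane and all four are coplanar.

Yes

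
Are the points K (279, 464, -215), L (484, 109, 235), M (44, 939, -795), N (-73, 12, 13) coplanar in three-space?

The four points are coplanar iff the 3×3 determinant with rows KL, KM, KN is zero.
Rows: (205, -355, 450), (-235, 475, -580), (-352, -452, 228).
Expanding along the first row: (205)(-153860) − (-355)(-257740) + (450)(273420) = 0.
Zero determinant ⇒ coplanar.

Yes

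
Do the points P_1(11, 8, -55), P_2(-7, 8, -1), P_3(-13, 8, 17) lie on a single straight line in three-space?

P_1P_2 = (-18, 0, 54), P_1P_3 = (-24, 0, 72).
P_1P_2 × P_1P_3 = (0, 0, 0).
The cross product vanishes, so the three points are collinear.

Yes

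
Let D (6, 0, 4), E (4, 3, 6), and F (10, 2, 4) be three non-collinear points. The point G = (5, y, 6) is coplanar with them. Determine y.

Coplanarity requires DE · (DF × DG) = 0.
DE = (-2, 3, 2), DF = (4, 2, 0); the triple product is linear in y with coefficient 8 and constant term -28.
Setting it to zero: y = 7/2.

7/2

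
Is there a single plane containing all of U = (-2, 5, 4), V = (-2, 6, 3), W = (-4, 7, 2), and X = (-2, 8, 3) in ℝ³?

A normal to the plane through U, V, W is n = UV × UW = (0, 2, 2).
The plane has equation n·P = 18. For X: n·X = 22.
22 ≠ 18, so X is off the plane.

No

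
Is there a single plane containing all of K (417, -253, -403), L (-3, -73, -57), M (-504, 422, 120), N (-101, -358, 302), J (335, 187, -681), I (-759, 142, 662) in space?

No

The plane through K, L, M has normal n = KL × KM = (-139410, -99006, -117720) and equation n·P = 14355708.
Checking the remaining points: n·N = 13973118, n·J = 14950848, n·I = 13822698.
Since n·N = 13973118 ≠ 14355708, N is off the plane and the points are not all coplanar.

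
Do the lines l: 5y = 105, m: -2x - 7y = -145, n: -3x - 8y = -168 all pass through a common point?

No

Intersecting l and m: solving the 2×2 system gives (x, y) = (-1, 21).
Substitute into n: (-3)(-1) + (-8)(21) = -165.
But n requires -168 ≠ -165, so the three lines have no common point.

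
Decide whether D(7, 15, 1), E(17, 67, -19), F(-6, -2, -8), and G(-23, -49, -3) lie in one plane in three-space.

The four points are coplanar iff the 3×3 determinant with rows DE, DF, DG is zero.
Rows: (10, 52, -20), (-13, -17, -9), (-30, -64, -4).
Expanding along the first row: (10)(-508) − (52)(-218) + (-20)(322) = -184.
Nonzero ⇒ not coplanar.

No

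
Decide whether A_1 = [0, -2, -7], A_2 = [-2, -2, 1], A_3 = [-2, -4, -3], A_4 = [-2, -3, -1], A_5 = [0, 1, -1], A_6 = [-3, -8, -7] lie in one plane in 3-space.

Yes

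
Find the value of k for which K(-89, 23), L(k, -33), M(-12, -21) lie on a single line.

9

Collinearity: (L − K) must be parallel to (M − K) = (77, -44).
Cross-multiplying the components: (k − (-89))·(-44) = (-56)·(77).
Solving gives k = 9.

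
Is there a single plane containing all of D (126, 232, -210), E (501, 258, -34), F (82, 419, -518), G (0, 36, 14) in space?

A normal to the plane through D, E, F is n = DE × DF = (-40920, 107756, 71269).
The plane has equation n·P = 4876982. For G: n·G = 4876982.
Equal, so G lies in the plane and all four are coplanar.

Yes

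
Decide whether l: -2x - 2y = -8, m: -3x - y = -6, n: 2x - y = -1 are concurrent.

Intersecting l and m: solving the 2×2 system gives (x, y) = (1, 3).
Substitute into n: (2)(1) + (-1)(3) = -1.
This equals -1, so (1, 3) lies on all three lines and they are concurrent.

Yes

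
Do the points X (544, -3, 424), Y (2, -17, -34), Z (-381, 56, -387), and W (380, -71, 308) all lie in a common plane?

Yes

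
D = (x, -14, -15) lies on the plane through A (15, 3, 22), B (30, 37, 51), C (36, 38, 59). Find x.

-10

The plane through A, B, C has equation 243x + 54y − 189z = -351.
Substituting D: (243)x + (2079) = -351, so x = -10.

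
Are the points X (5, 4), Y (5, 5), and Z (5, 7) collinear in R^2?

Yes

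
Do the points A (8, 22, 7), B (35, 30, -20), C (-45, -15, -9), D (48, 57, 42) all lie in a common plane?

Yes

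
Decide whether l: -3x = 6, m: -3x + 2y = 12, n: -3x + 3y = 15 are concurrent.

Yes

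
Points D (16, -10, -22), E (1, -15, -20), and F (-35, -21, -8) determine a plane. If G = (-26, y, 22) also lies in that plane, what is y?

8

A normal to the plane is n = DE × DF = (-48, 108, -90).
G lies in the plane iff n · DG = 0.
This gives (108)y + (-864) = 0, so y = 8.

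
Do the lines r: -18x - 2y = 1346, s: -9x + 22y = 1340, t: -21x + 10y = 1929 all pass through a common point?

No

The three lines meet at one point iff the augmented coefficient matrix [aᵢ bᵢ cᵢ] has rank < 3, i.e. its determinant vanishes.
Here the determinant is -414.
Nonzero, so no common point exists.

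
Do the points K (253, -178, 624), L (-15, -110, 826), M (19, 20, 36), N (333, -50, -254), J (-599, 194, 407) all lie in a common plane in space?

Yes

The plane through K, L, M has normal n = KL × KM = (-79980, -204852, -37152) and equation n·P = -6954132.
Checking the remaining points: n·N = -6954132, n·J = -6954132.
All equal -6954132, so all 5 points lie in one plane.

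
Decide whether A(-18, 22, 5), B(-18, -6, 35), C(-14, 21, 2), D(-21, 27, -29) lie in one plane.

No

A normal to the plane through A, B, C is n = AB × AC = (114, 120, 112).
The plane has equation n·P = 1148. For D: n·D = -2402.
-2402 ≠ 1148, so D is off the plane.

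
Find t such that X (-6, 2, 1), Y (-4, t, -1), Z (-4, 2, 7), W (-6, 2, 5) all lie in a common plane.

2

Normal to plane XZW: n = (0, -8, 0); plane equation n·P = -16.
Requiring n·Y = -16: (-8)t + (0) = -16.
So t = 2.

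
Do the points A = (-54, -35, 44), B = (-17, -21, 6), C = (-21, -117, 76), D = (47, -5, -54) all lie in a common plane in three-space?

Yes

The four points are coplanar iff the 3×3 determinant with rows AB, AC, AD is zero.
Rows: (37, 14, -38), (33, -82, 32), (101, 30, -98).
Expanding along the first row: (37)(7076) − (14)(-6466) + (-38)(9272) = 0.
Zero determinant ⇒ coplanar.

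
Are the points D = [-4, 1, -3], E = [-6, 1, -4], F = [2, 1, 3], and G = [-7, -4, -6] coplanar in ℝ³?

The four points are coplanar iff the 3×3 determinant with rows DE, DF, DG is zero.
Rows: (-2, 0, -1), (6, 0, 6), (-3, -5, -3).
Expanding along the first row: (-2)(30) − (0)(0) + (-1)(-30) = -30.
Nonzero ⇒ not coplanar.

No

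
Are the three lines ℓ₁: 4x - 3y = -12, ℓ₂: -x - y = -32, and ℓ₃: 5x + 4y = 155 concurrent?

No

Intersecting ℓ₁ and ℓ₂: solving the 2×2 system gives (x, y) = (12, 20).
Substitute into ℓ₃: (5)(12) + (4)(20) = 140.
But ℓ₃ requires 155 ≠ 140, so the three lines have no common point.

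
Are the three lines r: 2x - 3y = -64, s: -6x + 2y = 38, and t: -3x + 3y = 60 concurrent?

No

Intersecting r and s: solving the 2×2 system gives (x, y) = (1, 22).
Substitute into t: (-3)(1) + (3)(22) = 63.
But t requires 60 ≠ 63, so the three lines have no common point.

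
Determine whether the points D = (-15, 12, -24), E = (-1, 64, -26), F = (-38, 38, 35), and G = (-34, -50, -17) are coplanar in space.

The four points are coplanar iff the 3×3 determinant with rows DE, DF, DG is zero.
Rows: (14, 52, -2), (-23, 26, 59), (-19, -62, 7).
Expanding along the first row: (14)(3840) − (52)(960) + (-2)(1920) = 0.
Zero determinant ⇒ coplanar.

Yes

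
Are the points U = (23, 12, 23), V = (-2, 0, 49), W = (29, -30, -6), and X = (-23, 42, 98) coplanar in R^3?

No

With U as base: UV = (-25, -12, 26), UW = (6, -42, -29), UX = (-46, 30, 75).
UW × UX = (-2280, 884, -1752).
UV · (UW × UX) = 840.
Since 840 ≠ 0, the four points are not coplanar.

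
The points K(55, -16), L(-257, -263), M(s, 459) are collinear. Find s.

The three points are collinear iff det[KL; KM] = 0.
This determinant is linear in s: (247)s + (-161785) = 0, so s = 655.

655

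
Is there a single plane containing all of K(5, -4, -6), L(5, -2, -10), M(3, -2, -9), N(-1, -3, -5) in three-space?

Yes

A normal to the plane through K, L, M is n = KL × KM = (2, 8, 4).
The plane has equation n·P = -46. For N: n·N = -46.
Equal, so N lies in the plane and all four are coplanar.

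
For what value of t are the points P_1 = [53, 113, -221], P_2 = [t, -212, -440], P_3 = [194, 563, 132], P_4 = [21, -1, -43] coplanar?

The points are coplanar iff P_1P_2 · (P_1P_3 × P_1P_4) = 0.
Expanding, this is linear in t: (120342)t + (5816530) = 0.
So t = -145/3.

-145/3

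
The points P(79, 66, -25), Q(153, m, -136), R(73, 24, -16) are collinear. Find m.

584

Collinearity requires PQ × PR = 0; each component is linear in m.
The x-component gives (9)m + (-5256) = 0, so m = 584.
The remaining components then also vanish.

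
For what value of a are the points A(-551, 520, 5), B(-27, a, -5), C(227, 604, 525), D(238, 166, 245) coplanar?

Coplanarity ⇔ det[AB; AC; AD] = 0.
Expanding, this is linear in a: (223560)a + (-5812560) = 0.
So a = 26.

26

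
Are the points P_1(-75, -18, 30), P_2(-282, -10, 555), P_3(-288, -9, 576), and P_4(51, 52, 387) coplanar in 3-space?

A normal to the plane through P_1, P_2, P_3 is n = P_1P_2 × P_1P_3 = (-357, 1197, -159).
The plane has equation n·P = 459. For P_4: n·P_4 = -17496.
-17496 ≠ 459, so P_4 is off the plane.

No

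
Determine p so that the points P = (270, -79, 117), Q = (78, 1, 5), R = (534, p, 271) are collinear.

Direction PQ = (-192, 80, -112). From the x-coordinate of R, the parameter along the line is τ = (534 − 270)/(-192) = -11/8.
Then p = (-79) + (-11/8)·(80) = -189.

-189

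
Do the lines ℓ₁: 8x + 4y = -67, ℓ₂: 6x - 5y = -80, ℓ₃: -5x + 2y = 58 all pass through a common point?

No

Lines aᵢx + bᵢy = cᵢ with pairwise distinct directions are concurrent exactly when det[aᵢ bᵢ cᵢ] = 0.
Here the determinant is 39.
Nonzero, so no common point exists.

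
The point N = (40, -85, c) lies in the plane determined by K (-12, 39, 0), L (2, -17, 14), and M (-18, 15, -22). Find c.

80

Coplanarity requires KL · (KM × KN) = 0.
KL = (14, -56, 14), KM = (-6, -24, -22); the triple product is linear in c with coefficient -672 and constant term 53760.
Setting it to zero: c = 80.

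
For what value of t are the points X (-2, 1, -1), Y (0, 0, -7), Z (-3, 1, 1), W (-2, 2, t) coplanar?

Normal to plane XYZ: n = (-2, 2, -1); plane equation n·P = 7.
Requiring n·W = 7: (-1)t + (8) = 7.
So t = 1.

1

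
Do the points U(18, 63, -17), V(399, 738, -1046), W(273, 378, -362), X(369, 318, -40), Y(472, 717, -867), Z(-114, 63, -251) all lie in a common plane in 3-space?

No

The plane through U, V, W has normal n = UV × UW = (91260, -130950, -52110) and equation n·P = -5721300.
Checking the remaining points: n·X = -5882760, n·Y = -5637060, n·Z = -5573880.
Since n·X = -5882760 ≠ -5721300, X is off the plane and the points are not all coplanar.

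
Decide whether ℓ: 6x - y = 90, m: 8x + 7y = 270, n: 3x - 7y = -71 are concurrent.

No

The three lines meet at one point iff the augmented coefficient matrix [aᵢ bᵢ cᵢ] has rank < 3, i.e. its determinant vanishes.
Here the determinant is 50.
Nonzero, so no common point exists.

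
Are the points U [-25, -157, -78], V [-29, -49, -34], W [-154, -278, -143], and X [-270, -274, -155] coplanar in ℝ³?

The four points are coplanar iff the 3×3 determinant with rows UV, UW, UX is zero.
Rows: (-4, 108, 44), (-129, -121, -65), (-245, -117, -77).
Expanding along the first row: (-4)(1712) − (108)(-5992) + (44)(-14552) = 0.
Zero determinant ⇒ coplanar.

Yes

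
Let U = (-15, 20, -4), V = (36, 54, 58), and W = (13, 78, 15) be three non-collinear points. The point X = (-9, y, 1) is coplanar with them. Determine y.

30

The plane through U, V, W has equation −2950x + 767y + 2006z = 51566.
Substituting X: (767)y + (28556) = 51566, so y = 30.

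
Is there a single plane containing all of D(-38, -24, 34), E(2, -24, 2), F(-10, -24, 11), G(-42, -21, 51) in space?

A normal to the plane through D, E, F is n = DE × DF = (0, 24, 0).
The plane has equation n·P = -576. For G: n·G = -504.
-504 ≠ -576, so G is off the plane.

No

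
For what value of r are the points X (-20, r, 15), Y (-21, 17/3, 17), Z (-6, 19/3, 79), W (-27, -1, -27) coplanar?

The points are coplanar iff XY · (XZ × XW) = 0.
Expanding, this is linear in r: (-288)r + (1056) = 0.
So r = 11/3.

11/3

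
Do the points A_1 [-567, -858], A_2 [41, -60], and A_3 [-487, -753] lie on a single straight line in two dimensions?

A_1A_2 = (608, 798), A_1A_3 = (80, 105).
Twice the signed area of △A_1A_2A_3 is (608)(105) − (798)(80) = 0.
The triangle is degenerate (zero area), so the points are collinear.

Yes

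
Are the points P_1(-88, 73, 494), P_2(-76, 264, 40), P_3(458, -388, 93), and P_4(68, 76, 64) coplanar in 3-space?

The four points are coplanar iff the 3×3 determinant with rows P_1P_2, P_1P_3, P_1P_4 is zero.
Rows: (12, 191, -454), (546, -461, -401), (156, 3, -430).
Expanding along the first row: (12)(199433) − (191)(-172224) + (-454)(73554) = 1894464.
Nonzero ⇒ not coplanar.

No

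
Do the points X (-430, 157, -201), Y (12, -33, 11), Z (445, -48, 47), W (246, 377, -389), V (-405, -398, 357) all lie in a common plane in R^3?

Yes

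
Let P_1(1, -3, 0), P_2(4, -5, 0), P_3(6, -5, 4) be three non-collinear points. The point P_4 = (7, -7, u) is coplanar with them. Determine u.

Coplanarity requires P_1P_2 · (P_1P_3 × P_1P_4) = 0.
P_1P_2 = (3, -2, 0), P_1P_3 = (5, -2, 4); the triple product is linear in u with coefficient 4 and constant term 0.
Setting it to zero: u = 0.

0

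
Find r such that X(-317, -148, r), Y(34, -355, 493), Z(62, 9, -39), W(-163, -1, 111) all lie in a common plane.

The points are coplanar iff XY · (XZ × XW) = 0.
Expanding, this is linear in r: (-81620)r + (33627440) = 0.
So r = 412.

412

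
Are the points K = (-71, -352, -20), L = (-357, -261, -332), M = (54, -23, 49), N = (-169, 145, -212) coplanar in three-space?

Yes

A normal to the plane through K, L, M is n = KL × KM = (108927, -19266, -105469).
The plane has equation n·P = 1157195. For N: n·N = 1157195.
Equal, so N lies in the plane and all four are coplanar.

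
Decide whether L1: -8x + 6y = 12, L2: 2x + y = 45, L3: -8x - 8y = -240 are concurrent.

No

The three lines meet at one point iff the augmented coefficient matrix [aᵢ bᵢ cᵢ] has rank < 3, i.e. its determinant vanishes.
Here the determinant is -336.
Nonzero, so no common point exists.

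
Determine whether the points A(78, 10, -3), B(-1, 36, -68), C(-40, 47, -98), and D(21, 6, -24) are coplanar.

Yes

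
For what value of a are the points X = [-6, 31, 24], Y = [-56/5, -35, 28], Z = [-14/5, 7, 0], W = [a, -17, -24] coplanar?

Normal to plane XYZ: n = (1680, -112, 336); plane equation n·P = -5488.
Requiring n·W = -5488: (1680)a + (-6160) = -5488.
So a = 2/5.

2/5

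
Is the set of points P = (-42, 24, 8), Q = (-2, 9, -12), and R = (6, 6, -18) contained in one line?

No

PQ = (40, -15, -20), PR = (48, -18, -26).
Comparing components 2 and 3: (-15)(-26) − (-20)(-18) = 30 ≠ 0, so PQ and PR are not parallel and the points are not collinear.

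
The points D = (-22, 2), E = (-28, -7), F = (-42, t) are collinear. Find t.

-28

Collinearity: (F − D) must be parallel to (E − D) = (-6, -9).
Cross-multiplying the components: (t − 2)·(-6) = (-20)·(-9).
Solving gives t = -28.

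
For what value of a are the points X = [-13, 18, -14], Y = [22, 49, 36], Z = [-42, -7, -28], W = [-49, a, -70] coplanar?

The points are coplanar iff XY · (XZ × XW) = 0.
Expanding, this is linear in a: (-960)a + (-13440) = 0.
So a = -14.

-14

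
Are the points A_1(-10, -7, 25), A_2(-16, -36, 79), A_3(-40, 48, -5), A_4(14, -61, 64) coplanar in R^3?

A normal to the plane through A_1, A_2, A_3 is n = A_1A_2 × A_1A_3 = (-2100, -1800, -1200).
The plane has equation n·P = 3600. For A_4: n·A_4 = 3600.
Equal, so A_4 lies in the plane and all four are coplanar.

Yes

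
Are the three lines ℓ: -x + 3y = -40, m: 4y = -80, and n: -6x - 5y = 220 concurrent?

Intersecting ℓ and m: solving the 2×2 system gives (x, y) = (-20, -20).
Substitute into n: (-6)(-20) + (-5)(-20) = 220.
This equals 220, so (-20, -20) lies on all three lines and they are concurrent.

Yes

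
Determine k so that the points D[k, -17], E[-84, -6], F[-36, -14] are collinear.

The three points are collinear iff det[DE; DF] = 0.
This determinant is linear in k: (8)k + (144) = 0, so k = -18.

-18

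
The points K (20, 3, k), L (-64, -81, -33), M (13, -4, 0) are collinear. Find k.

Direction LM = (77, 77, 33). From the x-coordinate of K, the parameter along the line is τ = (20 − (-64))/77 = 12/11.
Then k = (-33) + 12/11·(33) = 3.

3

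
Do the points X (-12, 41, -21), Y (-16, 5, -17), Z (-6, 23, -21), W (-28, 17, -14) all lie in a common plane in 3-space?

With X as base: XY = (-4, -36, 4), XZ = (6, -18, 0), XW = (-16, -24, 7).
XZ × XW = (-126, -42, -432).
XY · (XZ × XW) = 288.
Since 288 ≠ 0, the four points are not coplanar.

No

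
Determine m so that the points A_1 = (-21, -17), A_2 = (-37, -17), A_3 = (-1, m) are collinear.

-17

Collinearity: (A_3 − A_1) must be parallel to (A_2 − A_1) = (-16, 0).
Cross-multiplying the components: (m − (-17))·(-16) = (20)·(0).
Solving gives m = -17.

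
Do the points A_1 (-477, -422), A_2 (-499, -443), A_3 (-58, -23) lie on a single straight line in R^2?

No

A_1A_2 = (-22, -21), A_1A_3 = (419, 399).
Twice the signed area of △A_1A_2A_3 is (-22)(399) − (-21)(419) = 21.
The area is nonzero, so the three points are not collinear.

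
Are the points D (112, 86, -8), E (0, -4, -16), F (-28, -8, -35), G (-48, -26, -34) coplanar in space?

No

With D as base: DE = (-112, -90, -8), DF = (-140, -94, -27), DG = (-160, -112, -26).
DF × DG = (-580, 680, 640).
DE · (DF × DG) = -1360.
Since -1360 ≠ 0, the four points are not coplanar.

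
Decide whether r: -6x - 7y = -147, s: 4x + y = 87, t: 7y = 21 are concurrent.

Lines aᵢx + bᵢy = cᵢ with pairwise distinct directions are concurrent exactly when det[aᵢ bᵢ cᵢ] = 0.
Here the determinant is 0.
It vanishes, so the lines are concurrent at (21, 3).

Yes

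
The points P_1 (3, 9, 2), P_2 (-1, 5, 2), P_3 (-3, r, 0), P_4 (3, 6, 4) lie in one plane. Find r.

6

Normal to plane P_1P_2P_4: n = (-8, 8, 12); plane equation n·P = 72.
Requiring n·P_3 = 72: (8)r + (24) = 72.
So r = 6.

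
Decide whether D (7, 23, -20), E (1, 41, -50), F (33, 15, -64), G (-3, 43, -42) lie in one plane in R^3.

No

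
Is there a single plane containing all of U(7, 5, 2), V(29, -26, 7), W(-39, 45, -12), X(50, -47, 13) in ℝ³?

A normal to the plane through U, V, W is n = UV × UW = (234, 78, -546).
The plane has equation n·P = 936. For X: n·X = 936.
Equal, so X lies in the plane and all four are coplanar.

Yes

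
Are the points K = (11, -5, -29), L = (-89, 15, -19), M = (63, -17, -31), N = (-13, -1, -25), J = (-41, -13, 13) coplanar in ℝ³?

Yes

The plane through K, L, M has normal n = KL × KM = (80, 320, 160) and equation n·P = -5360.
Checking the remaining points: n·N = -5360, n·J = -5360.
All equal -5360, so all 5 points lie in one plane.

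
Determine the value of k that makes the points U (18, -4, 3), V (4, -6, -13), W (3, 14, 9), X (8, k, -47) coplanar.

Coplanarity ⇔ det[UV; UW; UX] = 0.
Expanding, this is linear in k: (324)k + (12636) = 0.
So k = -39.

-39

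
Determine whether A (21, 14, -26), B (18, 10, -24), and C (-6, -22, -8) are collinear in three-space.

Yes

AB = (-3, -4, 2), AC = (-27, -36, 18).
AB × AC = (0, 0, 0).
The cross product vanishes, so the three points are collinear.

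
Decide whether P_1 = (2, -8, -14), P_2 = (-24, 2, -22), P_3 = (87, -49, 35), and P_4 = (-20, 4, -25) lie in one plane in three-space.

No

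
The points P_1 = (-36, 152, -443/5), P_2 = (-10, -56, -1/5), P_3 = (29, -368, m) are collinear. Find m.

662/5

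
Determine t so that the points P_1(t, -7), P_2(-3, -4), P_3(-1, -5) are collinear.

3

The three points are collinear iff det[P_1P_2; P_1P_3] = 0.
This determinant is linear in t: (1)t + (-3) = 0, so t = 3.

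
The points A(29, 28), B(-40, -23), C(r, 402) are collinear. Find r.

535

Collinearity: (C − A) must be parallel to (B − A) = (-69, -51).
Cross-multiplying the components: (r − 29)·(-51) = (374)·(-69).
Solving gives r = 535.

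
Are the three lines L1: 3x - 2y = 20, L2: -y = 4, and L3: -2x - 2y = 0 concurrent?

Intersecting L1 and L2: solving the 2×2 system gives (x, y) = (4, -4).
Substitute into L3: (-2)(4) + (-2)(-4) = 0.
This equals 0, so (4, -4) lies on all three lines and they are concurrent.

Yes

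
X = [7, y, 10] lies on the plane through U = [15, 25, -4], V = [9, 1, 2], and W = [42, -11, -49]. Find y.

41

The plane through U, V, W has equation 1296x − 108y + 864z = 13284.
Substituting X: (-108)y + (17712) = 13284, so y = 41.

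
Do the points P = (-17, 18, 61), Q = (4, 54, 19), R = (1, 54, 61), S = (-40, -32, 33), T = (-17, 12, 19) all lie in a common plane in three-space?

The plane through P, Q, R has normal n = PQ × PR = (1512, -756, 108) and equation n·X = -32724.
Checking the remaining points: n·S = -32724, n·T = -32724.
All equal -32724, so all 5 points lie in one plane.

Yes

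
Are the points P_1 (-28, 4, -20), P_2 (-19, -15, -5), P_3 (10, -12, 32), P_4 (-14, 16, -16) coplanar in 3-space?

A normal to the plane through P_1, P_2, P_3 is n = P_1P_2 × P_1P_3 = (-748, 102, 578).
The plane has equation n·P = 9792. For P_4: n·P_4 = 2856.
2856 ≠ 9792, so P_4 is off the plane.

No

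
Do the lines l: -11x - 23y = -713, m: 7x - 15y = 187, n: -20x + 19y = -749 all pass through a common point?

Yes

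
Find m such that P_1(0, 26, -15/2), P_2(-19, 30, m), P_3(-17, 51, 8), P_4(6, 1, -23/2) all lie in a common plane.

Normal to plane P_1P_3P_4: n = (575/2, 25, 275); plane equation n·P = -2825/2.
Requiring n·P_2 = -2825/2: (275)m + (-9425/2) = -2825/2.
So m = 12.

12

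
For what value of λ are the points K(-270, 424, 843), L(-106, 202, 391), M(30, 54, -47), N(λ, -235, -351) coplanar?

Normal to plane KLM: n = (30340, 10360, 5920); plane equation n·P = 1191400.
Requiring n·N = 1191400: (30340)λ + (-4512520) = 1191400.
So λ = 188.

188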